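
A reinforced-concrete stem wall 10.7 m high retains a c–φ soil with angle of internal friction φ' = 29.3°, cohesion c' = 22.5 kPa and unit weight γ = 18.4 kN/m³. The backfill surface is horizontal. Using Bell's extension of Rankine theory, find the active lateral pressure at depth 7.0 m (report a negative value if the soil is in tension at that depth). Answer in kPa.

K_a = (1 − sin φ)/(1 + sin φ) = 0.3428.
σ_a = K_a γ z − 2c√K_a = 0.3428×18.4×7.0 − 2×22.5×0.5855 = 17.81 kPa.

17.8 kPa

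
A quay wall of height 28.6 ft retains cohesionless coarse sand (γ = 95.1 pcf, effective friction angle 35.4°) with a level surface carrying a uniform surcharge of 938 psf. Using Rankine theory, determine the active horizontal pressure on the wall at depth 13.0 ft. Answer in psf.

K_a = (1 − sin φ)/(1 + sin φ) = 0.2664.
σ_v = γz + q = 95.1 × 13.0 + 938 = 2174 psf.
σ_h = K_a σ_v = 0.2664 × 2174 = 579.2 psf.

579 psf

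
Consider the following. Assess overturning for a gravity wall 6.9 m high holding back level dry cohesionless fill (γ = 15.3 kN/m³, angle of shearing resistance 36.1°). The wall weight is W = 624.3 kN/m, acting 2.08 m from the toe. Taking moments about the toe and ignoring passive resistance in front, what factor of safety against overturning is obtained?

6.00

K_a = tan²(45° − 36.1°/2) = 0.2585.
P_a = ½K_aγH² = 0.5×0.2585×15.3×6.9² = 94.15 kN/m, acting at H/3 = 2.300 m above the base.
Overturning moment M_o = P_a × H/3 = 94.15 × 2.300 = 216.5.
Resisting moment M_r = W × 2.08 = 624.3 × 2.08 = 1299.
FS_overturning = M_r/M_o = 1299/216.5 = 5.997.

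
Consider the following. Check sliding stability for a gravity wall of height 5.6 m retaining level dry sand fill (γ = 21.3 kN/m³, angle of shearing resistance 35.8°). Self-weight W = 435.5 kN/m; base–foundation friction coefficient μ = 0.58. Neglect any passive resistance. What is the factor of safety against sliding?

2.89

K_a = tan²(45° − 35.8°/2) = 0.2619.
P_a = ½K_aγH² = 0.5×0.2619×21.3×5.6² = 87.46 kN/m, acting at H/3 = 1.867 m above the base.
FS_sliding = μW / P_a = 0.58×435.5 / 87.46 = 2.888.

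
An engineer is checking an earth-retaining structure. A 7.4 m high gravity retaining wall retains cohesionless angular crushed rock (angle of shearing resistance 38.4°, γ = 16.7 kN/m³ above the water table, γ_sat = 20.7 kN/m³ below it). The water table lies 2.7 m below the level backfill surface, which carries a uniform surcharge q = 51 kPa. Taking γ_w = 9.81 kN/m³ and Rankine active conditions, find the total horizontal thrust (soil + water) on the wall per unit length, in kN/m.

288 kN/m

K_a = tan²(45° − φ/2) = 0.2337.
γ' = 20.7 − 9.81 = 10.89 kN/m³. h₂ = H − d_w = 4.7 m.
σ'_h: at surface K_a·q = 11.92; at WT K_a(q+γd_w) = 22.46; at base K_a(q+γd_w+γ'h₂) = 34.42 kPa.
P₁ = ½(11.92+22.46)×2.7 = 46.40; P₂ = ½(22.46+34.42)×4.7 = 133.7; P_w = ½γ_w h₂² = 108.4.
Total = 46.40+133.7+108.4 = 288.4 kN/m.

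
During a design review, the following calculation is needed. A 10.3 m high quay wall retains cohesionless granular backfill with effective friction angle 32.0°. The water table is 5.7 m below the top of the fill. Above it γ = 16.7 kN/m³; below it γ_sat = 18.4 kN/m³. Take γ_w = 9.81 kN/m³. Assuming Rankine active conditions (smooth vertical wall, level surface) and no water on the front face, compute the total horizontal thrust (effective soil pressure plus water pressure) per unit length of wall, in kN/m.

350 kN/m

K_a = tan²(45° − φ/2) = 0.3073.
γ' = 18.4 − 9.81 = 8.590 kN/m³. Depth below WT = 4.6 m.
σ'_h at WT = K_a γ d_w = 29.25 kPa; at base = 29.25 + K_a γ' × 4.6 = 41.39 kPa.
P₁ (0–5.7 m) = ½×29.25×5.7 = 83.36. P₂ (5.7–10.3 m) = ½(29.25+41.39)×4.6 = 162.5.
P_w = ½ γ_w h₂² = 0.5×9.81×4.6² = 103.8. Total = 83.36+162.5+103.8 = 349.6 kN/m.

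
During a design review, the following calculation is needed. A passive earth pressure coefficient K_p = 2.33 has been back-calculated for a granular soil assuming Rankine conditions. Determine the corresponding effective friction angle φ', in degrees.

K_p = (1+sin φ)/(1−sin φ) ⇒ sin φ = (K_p − 1)/(K_p + 1) = 0.3994.
φ = arcsin(0.3994) = 23.54°.

23.5°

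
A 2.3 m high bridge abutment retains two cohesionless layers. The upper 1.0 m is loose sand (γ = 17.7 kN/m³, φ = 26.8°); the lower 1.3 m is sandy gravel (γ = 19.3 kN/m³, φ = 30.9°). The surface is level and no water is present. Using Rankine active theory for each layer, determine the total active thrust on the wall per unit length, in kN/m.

K_a1 = tan²(45°−26.8°/2) = 0.3785; K_a2 = tan²(45°−30.9°/2) = 0.3214.
Layer 1: σ at base = K_a1 γ₁ h₁ = 6.699 kPa; P₁ = ½×6.699×1.0 = 3.350.
Layer 2: σ_v at top = γ₁h₁ = 17.70; σ_h top = K_a2×17.70 = 5.689; σ_h base = K_a2×(17.70+19.3×1.3) = 13.75.
P₂ = ½(5.689+13.75)×1.3 = 12.64. Total P_a = 3.350+12.64 = 15.99 kN/m.

16.0 kN/m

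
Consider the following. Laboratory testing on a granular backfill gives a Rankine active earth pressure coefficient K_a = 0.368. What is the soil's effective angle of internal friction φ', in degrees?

K_a = tan²(45° − φ/2) ⇒ 45° − φ/2 = arctan(√0.368) = 31.24°.
φ = 2(45° − 31.24°) = 27.52°.

27.5°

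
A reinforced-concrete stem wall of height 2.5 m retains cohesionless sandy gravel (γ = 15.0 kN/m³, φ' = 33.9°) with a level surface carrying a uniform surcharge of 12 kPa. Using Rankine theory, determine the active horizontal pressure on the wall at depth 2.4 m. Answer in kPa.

13.6 kPa

K_a = (1 − sin φ)/(1 + sin φ) = 0.2839.
σ_v = γz + q = 15.0 × 2.4 + 12 = 48.00 kPa.
σ_h = K_a σ_v = 0.2839 × 48.00 = 13.63 kPa.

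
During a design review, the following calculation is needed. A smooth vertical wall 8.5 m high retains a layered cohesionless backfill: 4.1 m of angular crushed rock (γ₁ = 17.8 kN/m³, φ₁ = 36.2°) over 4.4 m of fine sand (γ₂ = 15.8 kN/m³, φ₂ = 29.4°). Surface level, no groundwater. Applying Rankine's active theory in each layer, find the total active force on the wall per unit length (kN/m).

200 kN/m

K_a1 = tan²(45°−36.2°/2) = 0.2574; K_a2 = tan²(45°−29.4°/2) = 0.3415.
Layer 1: σ at base = K_a1 γ₁ h₁ = 18.78 kPa; P₁ = ½×18.78×4.1 = 38.51.
Layer 2: σ_v at top = γ₁h₁ = 72.98; σ_h top = K_a2×72.98 = 24.92; σ_h base = K_a2×(72.98+15.8×4.4) = 48.66.
P₂ = ½(24.92+48.66)×4.4 = 161.9. Total P_a = 38.51+161.9 = 200.4 kN/m.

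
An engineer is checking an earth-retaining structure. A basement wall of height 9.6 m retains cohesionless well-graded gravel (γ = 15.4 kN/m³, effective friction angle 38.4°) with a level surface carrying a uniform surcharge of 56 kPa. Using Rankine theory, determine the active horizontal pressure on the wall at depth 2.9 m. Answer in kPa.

K_a = (1 − sin φ)/(1 + sin φ) = 0.2337.
σ_v = γz + q = 15.4 × 2.9 + 56 = 100.7 kPa.
σ_h = K_a σ_v = 0.2337 × 100.7 = 23.52 kPa.

23.5 kPa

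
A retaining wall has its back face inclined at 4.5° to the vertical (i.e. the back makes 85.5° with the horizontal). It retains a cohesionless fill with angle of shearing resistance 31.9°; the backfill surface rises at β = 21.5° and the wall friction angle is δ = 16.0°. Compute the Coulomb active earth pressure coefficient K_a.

0.440

K_a = sin²(α+φ) / [sin²α · sin(α−δ) · (1 + √{sin(φ+δ)sin(φ−β) / (sin(α−δ)sin(α+β))})²].
With α = 85.5°, φ = 31.9°, δ = 16.0°, β = 21.5°: K_a = 0.4403.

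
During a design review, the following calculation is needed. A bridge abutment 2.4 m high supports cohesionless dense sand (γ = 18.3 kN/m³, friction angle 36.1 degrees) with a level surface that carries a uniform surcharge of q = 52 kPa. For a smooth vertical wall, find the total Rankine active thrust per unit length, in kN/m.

45.9 kN/m

K_a = tan²(45° − φ/2) = 0.2585.
Soil triangle: ½ K_a γ H² = 0.5×0.2585×18.3×2.4² = 13.62 kN/m.
Surcharge rectangle: K_a q H = 0.2585×52×2.4 = 32.26 kN/m.
Total = 13.62 + 32.26 = 45.88 kN/m.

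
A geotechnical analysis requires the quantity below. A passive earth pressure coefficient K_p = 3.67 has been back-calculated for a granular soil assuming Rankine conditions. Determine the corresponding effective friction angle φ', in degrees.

K_p = (1+sin φ)/(1−sin φ) ⇒ sin φ = (K_p − 1)/(K_p + 1) = 0.5717.
φ = arcsin(0.5717) = 34.87°.

34.9°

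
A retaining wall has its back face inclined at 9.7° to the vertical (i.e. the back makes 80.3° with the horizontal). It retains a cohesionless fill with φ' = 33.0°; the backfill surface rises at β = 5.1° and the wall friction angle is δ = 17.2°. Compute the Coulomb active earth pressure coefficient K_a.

0.364

K_a = sin²(α+φ) / [sin²α · sin(α−δ) · (1 + √{sin(φ+δ)sin(φ−β) / (sin(α−δ)sin(α+β))})²].
With α = 80.3°, φ = 33.0°, δ = 17.2°, β = 5.1°: K_a = 0.3638.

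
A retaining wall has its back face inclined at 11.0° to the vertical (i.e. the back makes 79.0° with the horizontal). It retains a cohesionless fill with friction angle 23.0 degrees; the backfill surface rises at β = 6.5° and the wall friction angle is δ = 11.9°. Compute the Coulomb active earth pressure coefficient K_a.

0.534

K_a = sin²(α+φ) / [sin²α · sin(α−δ) · (1 + √{sin(φ+δ)sin(φ−β) / (sin(α−δ)sin(α+β))})²].
With α = 79.0°, φ = 23.0°, δ = 11.9°, β = 6.5°: K_a = 0.5341.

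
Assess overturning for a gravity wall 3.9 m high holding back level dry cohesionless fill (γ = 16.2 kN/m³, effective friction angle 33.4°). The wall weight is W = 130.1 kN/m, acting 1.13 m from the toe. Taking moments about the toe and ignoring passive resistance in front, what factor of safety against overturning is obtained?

3.17

K_a = tan²(45° − 33.4°/2) = 0.2899.
P_a = ½K_aγH² = 0.5×0.2899×16.2×3.9² = 35.72 kN/m, acting at H/3 = 1.300 m above the base.
Overturning moment M_o = P_a × H/3 = 35.72 × 1.300 = 46.43.
Resisting moment M_r = W × 1.13 = 130.1 × 1.13 = 147.0.
FS_overturning = M_r/M_o = 147.0/46.43 = 3.166.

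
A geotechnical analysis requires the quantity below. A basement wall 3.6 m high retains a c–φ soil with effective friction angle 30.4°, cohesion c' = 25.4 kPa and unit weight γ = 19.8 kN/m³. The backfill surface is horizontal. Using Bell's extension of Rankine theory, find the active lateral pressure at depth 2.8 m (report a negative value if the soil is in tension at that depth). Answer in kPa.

-10.9 kPa

K_a = (1 − sin φ)/(1 + sin φ) = 0.3280.
σ_a = K_a γ z − 2c√K_a = 0.3280×19.8×2.8 − 2×25.4×0.5727 = -10.91 kPa.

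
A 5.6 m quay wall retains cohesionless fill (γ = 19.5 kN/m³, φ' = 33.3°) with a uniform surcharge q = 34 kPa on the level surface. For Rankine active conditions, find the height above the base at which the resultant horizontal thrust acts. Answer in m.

K_a = 0.2911.
Triangular part P₁ = ½K_aγH² = 89.02 at H/3 = 1.867 m; rectangular part P₂ = K_a q H = 55.43 at H/2 = 2.800 m.
ȳ = (P₁·1.867 + P₂·2.800)/(P₁+P₂) = 2.225 m.

2.22 m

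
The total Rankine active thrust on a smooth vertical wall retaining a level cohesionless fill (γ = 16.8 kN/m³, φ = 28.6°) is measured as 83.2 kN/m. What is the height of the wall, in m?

5.30 m

K_a = 0.3525. P_a = ½ K_a γ H² ⇒ H = √(2P_a/(K_a γ)).
H = √(2×83.2/(0.3525×16.8)) = 5.300 m.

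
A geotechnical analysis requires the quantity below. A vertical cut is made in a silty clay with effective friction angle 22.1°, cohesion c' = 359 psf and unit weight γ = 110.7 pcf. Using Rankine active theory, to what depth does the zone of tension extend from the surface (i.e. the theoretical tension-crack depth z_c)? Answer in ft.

9.63 ft

K_a = tan²(45° − 22.1°/2) = 0.4533; √K_a = 0.6732.
The active pressure is zero where K_a γ z = 2c√K_a, so z_c = 2c/(γ√K_a) = 2×359/(110.7×0.6732) = 9.634 ft.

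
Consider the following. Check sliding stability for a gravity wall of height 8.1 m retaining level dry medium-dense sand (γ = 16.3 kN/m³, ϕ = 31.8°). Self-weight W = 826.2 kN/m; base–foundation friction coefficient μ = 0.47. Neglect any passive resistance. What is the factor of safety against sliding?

2.34

K_a = tan²(45° − 31.8°/2) = 0.3098.
P_a = ½K_aγH² = 0.5×0.3098×16.3×8.1² = 165.7 kN/m, acting at H/3 = 2.700 m above the base.
FS_sliding = μW / P_a = 0.47×826.2 / 165.7 = 2.344.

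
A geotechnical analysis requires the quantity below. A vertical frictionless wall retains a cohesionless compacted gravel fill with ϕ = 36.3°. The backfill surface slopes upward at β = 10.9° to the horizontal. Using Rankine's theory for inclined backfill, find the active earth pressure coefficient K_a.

0.268

K_a = cos β · (cos β − √(cos²β − cos²φ)) / (cos β + √(cos²β − cos²φ)).
cos β = 0.9820, cos φ = 0.8059, √(cos²β − cos²φ) = 0.5610.
K_a = 0.9820 × (0.9820 − 0.5610)/(0.9820 + 0.5610) = 0.2679.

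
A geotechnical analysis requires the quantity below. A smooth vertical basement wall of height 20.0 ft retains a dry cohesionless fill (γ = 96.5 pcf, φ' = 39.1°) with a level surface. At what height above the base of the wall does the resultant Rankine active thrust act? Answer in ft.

K_a = 0.2265.
The pressure distribution is triangular, so the resultant acts at H/3 above the base = 20.0/3 = 6.667 ft.

6.67 ft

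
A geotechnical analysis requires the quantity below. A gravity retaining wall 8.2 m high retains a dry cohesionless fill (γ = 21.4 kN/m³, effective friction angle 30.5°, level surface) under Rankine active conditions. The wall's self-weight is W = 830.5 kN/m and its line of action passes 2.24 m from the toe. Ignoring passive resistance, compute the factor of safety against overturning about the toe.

2.90

K_a = tan²(45° − 30.5°/2) = 0.3267.
P_a = ½K_aγH² = 0.5×0.3267×21.4×8.2² = 235.0 kN/m, acting at H/3 = 2.733 m above the base.
Overturning moment M_o = P_a × H/3 = 235.0 × 2.733 = 642.4.
Resisting moment M_r = W × 2.24 = 830.5 × 2.24 = 1860.
FS_overturning = M_r/M_o = 1860/642.4 = 2.896.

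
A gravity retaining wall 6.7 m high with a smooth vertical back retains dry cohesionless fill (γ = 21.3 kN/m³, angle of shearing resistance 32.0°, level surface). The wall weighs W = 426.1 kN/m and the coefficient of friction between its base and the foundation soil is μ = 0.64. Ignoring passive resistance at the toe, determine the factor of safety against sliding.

K_a = tan²(45° − 32.0°/2) = 0.3073.
P_a = ½K_aγH² = 0.5×0.3073×21.3×6.7² = 146.9 kN/m, acting at H/3 = 2.233 m above the base.
FS_sliding = μW / P_a = 0.64×426.1 / 146.9 = 1.856.

1.86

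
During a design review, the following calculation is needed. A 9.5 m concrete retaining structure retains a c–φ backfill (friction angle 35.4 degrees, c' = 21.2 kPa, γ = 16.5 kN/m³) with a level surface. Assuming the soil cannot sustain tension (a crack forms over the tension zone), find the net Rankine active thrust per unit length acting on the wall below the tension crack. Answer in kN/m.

44.9 kN/m

K_a = 0.2664; √K_a = 0.5161.
Tension-crack depth z_c = 2c/(γ√K_a) = 2×21.2/(16.5×0.5161) = 4.979 m.
σ_a at base = K_a γ H − 2c√K_a = 0.2664×16.5×9.5 − 2×21.2×0.5161 = 19.87 kPa.
P_a = ½ × 19.87 × (H − z_c) = 0.5×19.87×4.521 = 44.93 kN/m.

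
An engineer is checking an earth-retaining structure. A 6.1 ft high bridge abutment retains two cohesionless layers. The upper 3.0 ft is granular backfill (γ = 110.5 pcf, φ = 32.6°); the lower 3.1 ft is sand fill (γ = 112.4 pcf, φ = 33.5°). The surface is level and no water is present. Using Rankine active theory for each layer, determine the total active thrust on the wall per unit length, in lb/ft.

602 lb/ft

K_a1 = tan²(45°−32.6°/2) = 0.2997; K_a2 = tan²(45°−33.5°/2) = 0.2887.
Layer 1: σ at base = K_a1 γ₁ h₁ = 99.36 psf; P₁ = ½×99.36×3.0 = 149.0.
Layer 2: σ_v at top = γ₁h₁ = 331.5; σ_h top = K_a2×331.5 = 95.71; σ_h base = K_a2×(331.5+112.4×3.1) = 196.3.
P₂ = ½(95.71+196.3)×3.1 = 452.6. Total P_a = 149.0+452.6 = 601.7 lb/ft.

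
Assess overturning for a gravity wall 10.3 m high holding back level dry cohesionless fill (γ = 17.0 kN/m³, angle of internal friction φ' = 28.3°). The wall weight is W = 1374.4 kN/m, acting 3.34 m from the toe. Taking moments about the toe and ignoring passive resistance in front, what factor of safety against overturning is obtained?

4.16

K_a = tan²(45° − 28.3°/2) = 0.3568.
P_a = ½K_aγH² = 0.5×0.3568×17.0×10.3² = 321.7 kN/m, acting at H/3 = 3.433 m above the base.
Overturning moment M_o = P_a × H/3 = 321.7 × 3.433 = 1105.
Resisting moment M_r = W × 3.34 = 1374.4 × 3.34 = 4590.
FS_overturning = M_r/M_o = 4590/1105 = 4.156.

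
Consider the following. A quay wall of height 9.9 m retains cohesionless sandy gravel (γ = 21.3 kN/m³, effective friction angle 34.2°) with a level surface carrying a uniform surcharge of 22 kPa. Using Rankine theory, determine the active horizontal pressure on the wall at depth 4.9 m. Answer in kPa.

K_a = (1 − sin φ)/(1 + sin φ) = 0.2803.
σ_v = γz + q = 21.3 × 4.9 + 22 = 126.4 kPa.
σ_h = K_a σ_v = 0.2803 × 126.4 = 35.43 kPa.

35.4 kPa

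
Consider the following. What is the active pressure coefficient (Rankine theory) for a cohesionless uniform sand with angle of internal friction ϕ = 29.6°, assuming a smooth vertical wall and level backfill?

0.339

K_a = tan²(45° − φ/2) = tan²(30.20°) = 0.3387.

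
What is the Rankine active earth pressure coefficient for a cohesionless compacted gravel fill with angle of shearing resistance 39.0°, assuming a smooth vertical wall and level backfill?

K_a = (1 − sin φ)/(1 + sin φ) = (1 − sin 39.0°)/(1 + sin 39.0°) = 0.2275.

0.228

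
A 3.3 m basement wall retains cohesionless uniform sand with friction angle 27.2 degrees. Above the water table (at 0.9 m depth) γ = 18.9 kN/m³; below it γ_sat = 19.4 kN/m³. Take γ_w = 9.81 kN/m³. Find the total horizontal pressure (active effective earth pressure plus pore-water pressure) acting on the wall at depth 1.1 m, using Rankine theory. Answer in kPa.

9.01 kPa

K_a = (1 − sin φ)/(1 + sin φ) = 0.3726.
γ' = 19.4 − 9.81 = 9.590 kN/m³.
Effective vertical stress at 1.1 m: σ'_v = 18.9×0.9 + 9.590×0.200 = 18.93 kPa.
σ'_h = K_a σ'_v = 0.3726 × 18.93 = 7.052 kPa; u = γ_w × 0.200 = 1.962 kPa.
Total σ_h = 7.052 + 1.962 = 9.014 kPa.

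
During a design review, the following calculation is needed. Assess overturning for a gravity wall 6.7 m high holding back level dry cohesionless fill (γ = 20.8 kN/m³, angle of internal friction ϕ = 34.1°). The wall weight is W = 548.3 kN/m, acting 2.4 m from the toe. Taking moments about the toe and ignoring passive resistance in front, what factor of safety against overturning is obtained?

4.48

K_a = tan²(45° − 34.1°/2) = 0.2815.
P_a = ½K_aγH² = 0.5×0.2815×20.8×6.7² = 131.4 kN/m, acting at H/3 = 2.233 m above the base.
Overturning moment M_o = P_a × H/3 = 131.4 × 2.233 = 293.5.
Resisting moment M_r = W × 2.4 = 548.3 × 2.4 = 1316.
FS_overturning = M_r/M_o = 1316/293.5 = 4.483.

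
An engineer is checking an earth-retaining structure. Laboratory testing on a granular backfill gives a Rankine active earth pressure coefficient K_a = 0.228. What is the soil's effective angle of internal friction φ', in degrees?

K_a = tan²(45° − φ/2) ⇒ 45° − φ/2 = arctan(√0.228) = 25.52°.
φ = 2(45° − 25.52°) = 38.95°.

39.0°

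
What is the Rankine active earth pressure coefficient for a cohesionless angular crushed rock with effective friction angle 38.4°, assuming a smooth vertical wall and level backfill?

K_a = (1 − sin φ)/(1 + sin φ) = (1 − sin 38.4°)/(1 + sin 38.4°) = 0.2337.

0.234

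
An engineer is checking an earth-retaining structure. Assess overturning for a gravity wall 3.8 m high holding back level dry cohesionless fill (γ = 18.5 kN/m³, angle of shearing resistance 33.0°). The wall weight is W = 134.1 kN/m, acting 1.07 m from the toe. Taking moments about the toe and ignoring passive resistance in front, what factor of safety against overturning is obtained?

K_a = tan²(45° − 33.0°/2) = 0.2948.
P_a = ½K_aγH² = 0.5×0.2948×18.5×3.8² = 39.38 kN/m, acting at H/3 = 1.267 m above the base.
Overturning moment M_o = P_a × H/3 = 39.38 × 1.267 = 49.88.
Resisting moment M_r = W × 1.07 = 134.1 × 1.07 = 143.5.
FS_overturning = M_r/M_o = 143.5/49.88 = 2.877.

2.88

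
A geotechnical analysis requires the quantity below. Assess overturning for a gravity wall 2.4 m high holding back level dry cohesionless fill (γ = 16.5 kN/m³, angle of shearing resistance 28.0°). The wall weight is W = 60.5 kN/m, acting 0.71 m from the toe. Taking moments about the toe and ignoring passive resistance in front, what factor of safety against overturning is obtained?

3.13

K_a = tan²(45° − 28.0°/2) = 0.3610.
P_a = ½K_aγH² = 0.5×0.3610×16.5×2.4² = 17.16 kN/m, acting at H/3 = 0.8000 m above the base.
Overturning moment M_o = P_a × H/3 = 17.16 × 0.8000 = 13.73.
Resisting moment M_r = W × 0.71 = 60.5 × 0.71 = 42.95.
FS_overturning = M_r/M_o = 42.95/13.73 = 3.130.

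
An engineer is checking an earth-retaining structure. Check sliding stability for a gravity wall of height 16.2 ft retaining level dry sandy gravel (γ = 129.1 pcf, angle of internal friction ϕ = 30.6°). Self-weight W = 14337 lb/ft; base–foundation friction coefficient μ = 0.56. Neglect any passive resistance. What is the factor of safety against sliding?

K_a = tan²(45° − 30.6°/2) = 0.3253.
P_a = ½K_aγH² = 0.5×0.3253×129.1×16.2² = 5512 lb/ft, acting at H/3 = 5.400 ft above the base.
FS_sliding = μW / P_a = 0.56×14337 / 5512 = 1.457.

1.46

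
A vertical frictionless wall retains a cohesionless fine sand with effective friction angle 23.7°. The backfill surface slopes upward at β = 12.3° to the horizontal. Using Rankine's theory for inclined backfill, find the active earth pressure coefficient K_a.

0.472

K_a = cos β · (cos β − √(cos²β − cos²φ)) / (cos β + √(cos²β − cos²φ)).
cos β = 0.9770, cos φ = 0.9157, √(cos²β − cos²φ) = 0.3409.
K_a = 0.9770 × (0.9770 − 0.3409)/(0.9770 + 0.3409) = 0.4717.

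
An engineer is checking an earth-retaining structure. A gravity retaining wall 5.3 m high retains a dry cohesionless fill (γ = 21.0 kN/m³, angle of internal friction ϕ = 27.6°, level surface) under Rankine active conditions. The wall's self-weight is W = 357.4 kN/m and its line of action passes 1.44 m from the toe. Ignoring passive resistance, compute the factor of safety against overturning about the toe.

2.69

K_a = tan²(45° − 27.6°/2) = 0.3668.
P_a = ½K_aγH² = 0.5×0.3668×21.0×5.3² = 108.2 kN/m, acting at H/3 = 1.767 m above the base.
Overturning moment M_o = P_a × H/3 = 108.2 × 1.767 = 191.1.
Resisting moment M_r = W × 1.44 = 357.4 × 1.44 = 514.7.
FS_overturning = M_r/M_o = 514.7/191.1 = 2.693.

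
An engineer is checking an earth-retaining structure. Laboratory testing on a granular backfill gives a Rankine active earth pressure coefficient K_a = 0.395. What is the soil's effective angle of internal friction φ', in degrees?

K_a = tan²(45° − φ/2) ⇒ 45° − φ/2 = arctan(√0.395) = 32.15°.
φ = 2(45° − 32.15°) = 25.70°.

25.7°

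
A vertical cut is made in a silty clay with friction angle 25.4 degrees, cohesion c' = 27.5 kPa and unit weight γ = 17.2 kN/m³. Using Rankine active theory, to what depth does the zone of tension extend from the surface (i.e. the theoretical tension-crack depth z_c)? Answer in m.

5.06 m

K_a = tan²(45° − 25.4°/2) = 0.3996; √K_a = 0.6322.
The active pressure is zero where K_a γ z = 2c√K_a, so z_c = 2c/(γ√K_a) = 2×27.5/(17.2×0.6322) = 5.058 m.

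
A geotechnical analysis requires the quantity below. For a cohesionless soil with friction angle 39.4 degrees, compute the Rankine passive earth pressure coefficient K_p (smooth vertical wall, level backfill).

4.48

K_p = (1 + sin φ)/(1 − sin φ) = tan²(45° + 39.4°/2) = 4.475.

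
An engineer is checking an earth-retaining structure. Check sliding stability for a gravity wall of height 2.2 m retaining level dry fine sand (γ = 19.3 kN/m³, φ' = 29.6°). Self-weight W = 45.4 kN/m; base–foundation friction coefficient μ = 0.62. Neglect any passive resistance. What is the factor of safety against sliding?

K_a = tan²(45° − 29.6°/2) = 0.3387.
P_a = ½K_aγH² = 0.5×0.3387×19.3×2.2² = 15.82 kN/m, acting at H/3 = 0.7333 m above the base.
FS_sliding = μW / P_a = 0.62×45.4 / 15.82 = 1.779.

1.78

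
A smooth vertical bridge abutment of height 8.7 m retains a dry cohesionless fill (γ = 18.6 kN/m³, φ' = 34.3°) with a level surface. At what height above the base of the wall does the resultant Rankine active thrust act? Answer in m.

K_a = 0.2792.
The pressure distribution is triangular, so the resultant acts at H/3 above the base = 8.7/3 = 2.900 m.

2.90 m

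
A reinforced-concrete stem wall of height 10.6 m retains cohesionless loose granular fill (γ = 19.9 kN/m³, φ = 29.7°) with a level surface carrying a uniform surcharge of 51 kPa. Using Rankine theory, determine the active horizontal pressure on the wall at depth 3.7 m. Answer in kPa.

K_a = (1 − sin φ)/(1 + sin φ) = 0.3374.
σ_v = γz + q = 19.9 × 3.7 + 51 = 124.6 kPa.
σ_h = K_a σ_v = 0.3374 × 124.6 = 42.05 kPa.

42.0 kPa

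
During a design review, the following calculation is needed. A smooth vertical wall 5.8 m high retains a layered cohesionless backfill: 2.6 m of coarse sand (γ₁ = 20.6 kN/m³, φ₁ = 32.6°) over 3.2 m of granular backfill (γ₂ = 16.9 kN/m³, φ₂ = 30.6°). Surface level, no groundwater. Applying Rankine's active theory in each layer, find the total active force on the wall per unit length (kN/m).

105 kN/m

K_a1 = tan²(45°−32.6°/2) = 0.2997; K_a2 = tan²(45°−30.6°/2) = 0.3253.
Layer 1: σ at base = K_a1 γ₁ h₁ = 16.05 kPa; P₁ = ½×16.05×2.6 = 20.87.
Layer 2: σ_v at top = γ₁h₁ = 53.56; σ_h top = K_a2×53.56 = 17.43; σ_h base = K_a2×(53.56+16.9×3.2) = 35.02.
P₂ = ½(17.43+35.02)×3.2 = 83.91. Total P_a = 20.87+83.91 = 104.8 kN/m.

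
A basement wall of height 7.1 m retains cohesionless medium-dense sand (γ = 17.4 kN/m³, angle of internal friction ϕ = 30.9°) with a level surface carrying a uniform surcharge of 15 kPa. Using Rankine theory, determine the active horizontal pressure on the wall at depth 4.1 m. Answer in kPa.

27.8 kPa

K_a = (1 − sin φ)/(1 + sin φ) = 0.3214.
σ_v = γz + q = 17.4 × 4.1 + 15 = 86.34 kPa.
σ_h = K_a σ_v = 0.3214 × 86.34 = 27.75 kPa.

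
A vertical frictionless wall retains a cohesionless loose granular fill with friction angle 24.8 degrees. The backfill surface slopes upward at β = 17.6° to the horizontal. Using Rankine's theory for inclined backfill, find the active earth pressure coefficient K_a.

0.508

K_a = cos β · (cos β − √(cos²β − cos²φ)) / (cos β + √(cos²β − cos²φ)).
cos β = 0.9532, cos φ = 0.9078, √(cos²β − cos²φ) = 0.2907.
K_a = 0.9532 × (0.9532 − 0.2907)/(0.9532 + 0.2907) = 0.5077.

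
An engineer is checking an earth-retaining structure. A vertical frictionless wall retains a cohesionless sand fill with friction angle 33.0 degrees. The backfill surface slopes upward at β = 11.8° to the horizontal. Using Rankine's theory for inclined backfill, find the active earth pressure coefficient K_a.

K_a = cos β · (cos β − √(cos²β − cos²φ)) / (cos β + √(cos²β − cos²φ)).
cos β = 0.9789, cos φ = 0.8387, √(cos²β − cos²φ) = 0.5048.
K_a = 0.9789 × (0.9789 − 0.5048)/(0.9789 + 0.5048) = 0.3128.

0.313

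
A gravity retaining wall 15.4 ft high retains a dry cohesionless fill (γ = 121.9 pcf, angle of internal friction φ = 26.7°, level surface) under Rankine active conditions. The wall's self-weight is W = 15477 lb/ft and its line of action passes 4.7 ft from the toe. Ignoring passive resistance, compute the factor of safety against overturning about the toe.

2.58

K_a = tan²(45° − 26.7°/2) = 0.3800.
P_a = ½K_aγH² = 0.5×0.3800×121.9×15.4² = 5492 lb/ft, acting at H/3 = 5.133 ft above the base.
Overturning moment M_o = P_a × H/3 = 5492 × 5.133 = 28190.
Resisting moment M_r = W × 4.7 = 15477 × 4.7 = 72740.
FS_overturning = M_r/M_o = 72740/28190 = 2.580.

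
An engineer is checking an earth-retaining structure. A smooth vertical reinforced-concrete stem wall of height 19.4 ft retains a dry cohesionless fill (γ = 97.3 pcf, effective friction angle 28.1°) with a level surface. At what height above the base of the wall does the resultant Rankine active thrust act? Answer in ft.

K_a = 0.3596.
The pressure distribution is triangular, so the resultant acts at H/3 above the base = 19.4/3 = 6.467 ft.

6.47 ft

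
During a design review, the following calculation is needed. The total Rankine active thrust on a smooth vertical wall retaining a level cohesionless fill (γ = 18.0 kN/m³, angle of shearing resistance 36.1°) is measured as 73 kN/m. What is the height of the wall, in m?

K_a = 0.2585. P_a = ½ K_a γ H² ⇒ H = √(2P_a/(K_a γ)).
H = √(2×73/(0.2585×18.0)) = 5.602 m.

5.60 m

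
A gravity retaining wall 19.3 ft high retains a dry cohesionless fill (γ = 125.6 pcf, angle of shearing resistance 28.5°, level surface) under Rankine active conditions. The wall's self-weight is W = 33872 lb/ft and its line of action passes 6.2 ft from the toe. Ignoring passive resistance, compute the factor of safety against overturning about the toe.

K_a = tan²(45° − 28.5°/2) = 0.3540.
P_a = ½K_aγH² = 0.5×0.3540×125.6×19.3² = 8280 lb/ft, acting at H/3 = 6.433 ft above the base.
Overturning moment M_o = P_a × H/3 = 8280 × 6.433 = 53270.
Resisting moment M_r = W × 6.2 = 33872 × 6.2 = 210000.
FS_overturning = M_r/M_o = 210000/53270 = 3.943.

3.94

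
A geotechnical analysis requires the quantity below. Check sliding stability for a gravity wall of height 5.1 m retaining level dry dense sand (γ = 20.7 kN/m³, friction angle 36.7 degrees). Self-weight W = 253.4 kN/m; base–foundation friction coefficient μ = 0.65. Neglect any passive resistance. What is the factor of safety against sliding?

2.43

K_a = tan²(45° − 36.7°/2) = 0.2519.
P_a = ½K_aγH² = 0.5×0.2519×20.7×5.1² = 67.80 kN/m, acting at H/3 = 1.700 m above the base.
FS_sliding = μW / P_a = 0.65×253.4 / 67.80 = 2.429.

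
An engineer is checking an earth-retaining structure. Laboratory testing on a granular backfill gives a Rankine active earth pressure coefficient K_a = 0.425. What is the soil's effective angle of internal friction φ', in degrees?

23.8°

K_a = tan²(45° − φ/2) ⇒ 45° − φ/2 = arctan(√0.425) = 33.10°.
φ = 2(45° − 33.10°) = 23.80°.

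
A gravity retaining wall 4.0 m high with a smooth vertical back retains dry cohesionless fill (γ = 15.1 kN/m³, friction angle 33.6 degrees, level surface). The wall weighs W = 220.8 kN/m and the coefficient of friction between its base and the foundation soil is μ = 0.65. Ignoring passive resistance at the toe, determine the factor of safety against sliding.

4.13

K_a = tan²(45° − 33.6°/2) = 0.2875.
P_a = ½K_aγH² = 0.5×0.2875×15.1×4.0² = 34.73 kN/m, acting at H/3 = 1.333 m above the base.
FS_sliding = μW / P_a = 0.65×220.8 / 34.73 = 4.132.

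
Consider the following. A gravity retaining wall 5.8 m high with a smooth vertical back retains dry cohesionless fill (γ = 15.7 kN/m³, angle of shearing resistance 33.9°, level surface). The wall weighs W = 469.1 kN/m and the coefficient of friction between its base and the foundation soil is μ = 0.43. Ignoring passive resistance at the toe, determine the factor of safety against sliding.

2.69

K_a = tan²(45° − 33.9°/2) = 0.2839.
P_a = ½K_aγH² = 0.5×0.2839×15.7×5.8² = 74.97 kN/m, acting at H/3 = 1.933 m above the base.
FS_sliding = μW / P_a = 0.43×469.1 / 74.97 = 2.690.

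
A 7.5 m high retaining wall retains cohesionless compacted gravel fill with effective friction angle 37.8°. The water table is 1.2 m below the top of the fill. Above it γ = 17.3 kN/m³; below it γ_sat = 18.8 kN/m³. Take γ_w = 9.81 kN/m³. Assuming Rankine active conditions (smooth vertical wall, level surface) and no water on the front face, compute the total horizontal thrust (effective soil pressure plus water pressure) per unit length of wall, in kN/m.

272 kN/m

K_a = tan²(45° − φ/2) = 0.2400.
γ' = 18.8 − 9.81 = 8.990 kN/m³. Depth below WT = 6.3 m.
σ'_h at WT = K_a γ d_w = 4.982 kPa; at base = 4.982 + K_a γ' × 6.3 = 18.58 kPa.
P₁ (0–1.2 m) = ½×4.982×1.2 = 2.989. P₂ (1.2–7.5 m) = ½(4.982+18.58)×6.3 = 74.21.
P_w = ½ γ_w h₂² = 0.5×9.81×6.3² = 194.7. Total = 2.989+74.21+194.7 = 271.9 kN/m.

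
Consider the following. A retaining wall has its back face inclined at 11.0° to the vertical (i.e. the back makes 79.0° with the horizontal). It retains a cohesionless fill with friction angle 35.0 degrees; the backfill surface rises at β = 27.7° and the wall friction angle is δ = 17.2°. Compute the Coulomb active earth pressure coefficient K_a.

K_a = sin²(α+φ) / [sin²α · sin(α−δ) · (1 + √{sin(φ+δ)sin(φ−β) / (sin(α−δ)sin(α+β))})²].
With α = 79.0°, φ = 35.0°, δ = 17.2°, β = 27.7°: K_a = 0.5433.

0.543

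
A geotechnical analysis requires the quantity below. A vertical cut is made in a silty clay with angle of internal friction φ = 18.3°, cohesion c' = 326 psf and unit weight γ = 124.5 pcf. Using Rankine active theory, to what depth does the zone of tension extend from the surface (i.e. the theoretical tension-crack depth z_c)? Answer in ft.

K_a = tan²(45° − 18.3°/2) = 0.5221; √K_a = 0.7226.
The active pressure is zero where K_a γ z = 2c√K_a, so z_c = 2c/(γ√K_a) = 2×326/(124.5×0.7226) = 7.248 ft.

7.25 ft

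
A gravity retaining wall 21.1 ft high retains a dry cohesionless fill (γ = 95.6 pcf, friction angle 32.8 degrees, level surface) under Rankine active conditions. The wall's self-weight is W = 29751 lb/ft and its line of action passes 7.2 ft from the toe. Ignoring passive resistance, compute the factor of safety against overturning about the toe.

K_a = tan²(45° − 32.8°/2) = 0.2973.
P_a = ½K_aγH² = 0.5×0.2973×95.6×21.1² = 6326 lb/ft, acting at H/3 = 7.033 ft above the base.
Overturning moment M_o = P_a × H/3 = 6326 × 7.033 = 44490.
Resisting moment M_r = W × 7.2 = 29751 × 7.2 = 214200.
FS_overturning = M_r/M_o = 214200/44490 = 4.814.

4.81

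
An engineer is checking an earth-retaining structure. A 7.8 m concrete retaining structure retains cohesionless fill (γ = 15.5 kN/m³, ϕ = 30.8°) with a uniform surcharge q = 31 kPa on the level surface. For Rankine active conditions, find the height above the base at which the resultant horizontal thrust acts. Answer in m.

3.04 m

K_a = 0.3227.
Triangular part P₁ = ½K_aγH² = 152.2 at H/3 = 2.600 m; rectangular part P₂ = K_a q H = 78.03 at H/2 = 3.900 m.
ȳ = (P₁·2.600 + P₂·3.900)/(P₁+P₂) = 3.041 m.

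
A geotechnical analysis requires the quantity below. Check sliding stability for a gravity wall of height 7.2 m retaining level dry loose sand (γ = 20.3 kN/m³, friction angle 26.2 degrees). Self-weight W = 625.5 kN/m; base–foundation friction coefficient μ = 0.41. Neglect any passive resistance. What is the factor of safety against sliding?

1.26

K_a = tan²(45° − 26.2°/2) = 0.3874.
P_a = ½K_aγH² = 0.5×0.3874×20.3×7.2² = 203.9 kN/m, acting at H/3 = 2.400 m above the base.
FS_sliding = μW / P_a = 0.41×625.5 / 203.9 = 1.258.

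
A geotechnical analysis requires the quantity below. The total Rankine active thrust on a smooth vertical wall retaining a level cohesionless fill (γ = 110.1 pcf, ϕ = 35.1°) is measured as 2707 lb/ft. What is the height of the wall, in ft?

K_a = 0.2698. P_a = ½ K_a γ H² ⇒ H = √(2P_a/(K_a γ)).
H = √(2×2707/(0.2698×110.1)) = 13.50 ft.

13.5 ft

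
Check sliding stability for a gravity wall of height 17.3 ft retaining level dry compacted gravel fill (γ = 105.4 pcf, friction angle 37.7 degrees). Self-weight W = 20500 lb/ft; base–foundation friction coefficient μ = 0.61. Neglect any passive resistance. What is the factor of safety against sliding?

K_a = tan²(45° − 37.7°/2) = 0.2411.
P_a = ½K_aγH² = 0.5×0.2411×105.4×17.3² = 3802 lb/ft, acting at H/3 = 5.767 ft above the base.
FS_sliding = μW / P_a = 0.61×20500 / 3802 = 3.289.

3.29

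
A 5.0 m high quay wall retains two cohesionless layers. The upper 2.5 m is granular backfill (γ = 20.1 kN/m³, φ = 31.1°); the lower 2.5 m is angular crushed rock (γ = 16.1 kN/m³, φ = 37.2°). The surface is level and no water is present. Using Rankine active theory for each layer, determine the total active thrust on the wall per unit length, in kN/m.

K_a1 = tan²(45°−31.1°/2) = 0.3188; K_a2 = tan²(45°−37.2°/2) = 0.2464.
Layer 1: σ at base = K_a1 γ₁ h₁ = 16.02 kPa; P₁ = ½×16.02×2.5 = 20.02.
Layer 2: σ_v at top = γ₁h₁ = 50.25; σ_h top = K_a2×50.25 = 12.38; σ_h base = K_a2×(50.25+16.1×2.5) = 22.30.
P₂ = ½(12.38+22.30)×2.5 = 43.35. Total P_a = 20.02+43.35 = 63.38 kN/m.

63.4 kN/m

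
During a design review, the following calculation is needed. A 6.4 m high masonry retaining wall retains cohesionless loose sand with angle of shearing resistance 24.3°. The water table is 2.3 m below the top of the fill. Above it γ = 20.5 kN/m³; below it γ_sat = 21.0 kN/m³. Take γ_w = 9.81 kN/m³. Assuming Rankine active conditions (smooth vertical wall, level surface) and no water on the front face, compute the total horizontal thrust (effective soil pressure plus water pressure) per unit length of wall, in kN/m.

K_a = tan²(45° − φ/2) = 0.4169.
γ' = 21.0 − 9.81 = 11.19 kN/m³. Depth below WT = 4.1 m.
σ'_h at WT = K_a γ d_w = 19.66 kPa; at base = 19.66 + K_a γ' × 4.1 = 38.79 kPa.
P₁ (0–2.3 m) = ½×19.66×2.3 = 22.61. P₂ (2.3–6.4 m) = ½(19.66+38.79)×4.1 = 119.8.
P_w = ½ γ_w h₂² = 0.5×9.81×4.1² = 82.45. Total = 22.61+119.8+82.45 = 224.9 kN/m.

225 kN/m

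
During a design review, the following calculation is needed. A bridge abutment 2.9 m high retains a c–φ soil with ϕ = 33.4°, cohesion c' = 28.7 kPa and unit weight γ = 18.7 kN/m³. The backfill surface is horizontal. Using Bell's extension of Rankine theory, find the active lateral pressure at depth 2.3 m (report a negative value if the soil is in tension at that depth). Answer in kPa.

K_a = (1 − sin φ)/(1 + sin φ) = 0.2899.
σ_a = K_a γ z − 2c√K_a = 0.2899×18.7×2.3 − 2×28.7×0.5384 = -18.44 kPa.

-18.4 kPa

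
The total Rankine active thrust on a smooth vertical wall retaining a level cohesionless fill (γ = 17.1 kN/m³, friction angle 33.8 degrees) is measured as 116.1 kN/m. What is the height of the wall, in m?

K_a = 0.2851. P_a = ½ K_a γ H² ⇒ H = √(2P_a/(K_a γ)).
H = √(2×116.1/(0.2851×17.1)) = 6.901 m.

6.90 m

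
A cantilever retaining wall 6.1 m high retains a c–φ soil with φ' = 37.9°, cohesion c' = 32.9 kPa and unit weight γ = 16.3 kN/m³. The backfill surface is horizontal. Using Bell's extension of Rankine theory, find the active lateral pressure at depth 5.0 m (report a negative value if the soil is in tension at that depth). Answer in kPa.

-12.7 kPa

K_a = (1 − sin φ)/(1 + sin φ) = 0.2389.
σ_a = K_a γ z − 2c√K_a = 0.2389×16.3×5.0 − 2×32.9×0.4888 = -12.69 kPa.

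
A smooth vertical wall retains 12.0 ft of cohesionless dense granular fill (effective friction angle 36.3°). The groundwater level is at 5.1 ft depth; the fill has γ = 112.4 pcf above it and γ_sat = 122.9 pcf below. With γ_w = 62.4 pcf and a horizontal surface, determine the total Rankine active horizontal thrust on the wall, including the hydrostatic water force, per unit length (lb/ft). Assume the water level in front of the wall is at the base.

3240 lb/ft

K_a = tan²(45° − φ/2) = 0.2563.
γ' = 122.9 − 62.4 = 60.50 pcf. Depth below WT = 6.9 ft.
σ'_h at WT = K_a γ d_w = 146.9 psf; at base = 146.9 + K_a γ' × 6.9 = 253.9 psf.
P₁ (0–5.1 ft) = ½×146.9×5.1 = 374.6. P₂ (5.1–12.0 ft) = ½(146.9+253.9)×6.9 = 1383.
P_w = ½ γ_w h₂² = 0.5×62.4×6.9² = 1485. Total = 374.6+1383+1485 = 3243 lb/ft.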